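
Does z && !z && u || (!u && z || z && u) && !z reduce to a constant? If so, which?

z && !z && u || (!u && z || z && u) && !z
= z && !z && u || z && !z   (distribution)
= z && !z   (absorption)
= false   (complement)

yes, False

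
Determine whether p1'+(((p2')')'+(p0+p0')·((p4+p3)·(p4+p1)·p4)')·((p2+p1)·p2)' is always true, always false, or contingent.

contingent

p1'+(((p2')')'+(p0+p0')·((p4+p3)·(p4+p1)·p4)')·((p2+p1)·p2)'
= p1'+(((p2')')'+(p0+p0')·((p4+p3)·(p4+p1)·p4)')·p2'   (absorption)
= p1'+(((p2')')'+((p4+p3)·(p4+p1)·p4)')·p2'   (complement / identity)
= p1'+(((p2')')'+((p4+p3)·p4)')·p2'   (absorption)
= p1'+(p2'+((p4+p3)·p4)')·p2'   (double negation)
= p1'+(p2'+p4')·p2'   (absorption)
= p1'+p2'   (absorption)
This depends on p1, p2, so it is not a constant.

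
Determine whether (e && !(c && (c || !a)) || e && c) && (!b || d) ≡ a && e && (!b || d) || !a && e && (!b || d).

Yes

E1: (e && !(c && (c || !a)) || e && c) && (!b || d)
    = (e && !c || e && c) && (!b || d)
    = e && (!b || d)
E2: a && e && (!b || d) || !a && e && (!b || d)
    = e && (!b || d)
Both reduce to e && (!b || d), so they are equivalent.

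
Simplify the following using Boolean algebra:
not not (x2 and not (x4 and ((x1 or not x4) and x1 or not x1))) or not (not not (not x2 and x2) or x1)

x2 and not x4 or not x1

not not (x2 and not (x4 and ((x1 or not x4) and x1 or not x1))) or not (not not (not x2 and x2) or x1)
= not not (x2 and not (x4 and (x1 or not x1))) or not (not not (not x2 and x2) or x1)   (absorption)
= not not (x2 and not (x4 and (x1 or not x1))) or not (not x2 and x2 or x1)   (double negation)
= not not (x2 and not (x4 and (x1 or not x1))) or not x1   (complement / identity)
= not not (x2 and not x4) or not x1   (complement / identity)
= x2 and not x4 or not x1   (double negation)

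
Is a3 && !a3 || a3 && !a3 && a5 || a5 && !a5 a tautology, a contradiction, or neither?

a3 && !a3 || a3 && !a3 && a5 || a5 && !a5
= a3 && !a3 || a3 && !a3 && a5   (complement / identity)
= a3 && !a3   (absorption)
= false   (complement)

contradiction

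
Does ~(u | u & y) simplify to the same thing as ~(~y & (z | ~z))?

No

E1: ~(u | u & y)
    = ~u   [absorption]
E2: ~(~y & (z | ~z))
    = ~~y   [complement / identity]
    = y   [double negation]
These differ: at u=1, y=1, z=0, E1 = 0 but E2 = 1.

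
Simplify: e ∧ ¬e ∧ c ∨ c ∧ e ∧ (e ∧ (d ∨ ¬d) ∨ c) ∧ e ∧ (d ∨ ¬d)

e ∧ c

e ∧ ¬e ∧ c ∨ c ∧ e ∧ (e ∧ (d ∨ ¬d) ∨ c) ∧ e ∧ (d ∨ ¬d)
= e ∧ ¬e ∧ c ∨ c ∧ e ∧ e ∧ (d ∨ ¬d)   — absorption
= e ∧ ¬e ∧ c ∨ c ∧ e ∧ e   — complement / identity
= (e ∧ ¬e ∨ e ∧ e) ∧ c   — distribution
= e ∧ c   — distribution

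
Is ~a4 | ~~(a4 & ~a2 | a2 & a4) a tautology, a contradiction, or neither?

tautology

~a4 | ~~(a4 & ~a2 | a2 & a4)
= ~a4 | ~~a4   — distribution
= ~a4 | a4   — double negation
= 1   — complement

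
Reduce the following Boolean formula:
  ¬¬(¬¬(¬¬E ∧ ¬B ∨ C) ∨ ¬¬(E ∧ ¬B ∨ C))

E ∧ ¬B ∨ C

¬¬(¬¬(¬¬E ∧ ¬B ∨ C) ∨ ¬¬(E ∧ ¬B ∨ C))
= ¬¬(¬¬(E ∧ ¬B ∨ C) ∨ ¬¬(E ∧ ¬B ∨ C))   (double negation)
= ¬¬¬¬(E ∧ ¬B ∨ C)   (idempotence)
= ¬¬(E ∧ ¬B ∨ C)   (double negation)
= E ∧ ¬B ∨ C   (double negation)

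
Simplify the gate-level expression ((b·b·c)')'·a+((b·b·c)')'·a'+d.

b·c+d

((b·b·c)')'·a+((b·b·c)')'·a'+d
= ((b·b·c)')'+d
= ((b·c)')'+d
= b·c+d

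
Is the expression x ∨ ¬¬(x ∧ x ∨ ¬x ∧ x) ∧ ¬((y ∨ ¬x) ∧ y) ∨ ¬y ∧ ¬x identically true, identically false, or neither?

neither

x ∨ ¬¬(x ∧ x ∨ ¬x ∧ x) ∧ ¬((y ∨ ¬x) ∧ y) ∨ ¬y ∧ ¬x
= x ∨ ¬¬x ∧ ¬((y ∨ ¬x) ∧ y) ∨ ¬y ∧ ¬x   [distribution]
= x ∨ ¬¬x ∧ ¬y ∨ ¬y ∧ ¬x   [absorption]
= x ∨ x ∧ ¬y ∨ ¬y ∧ ¬x   [double negation]
= x ∨ ¬y   [distribution]
This depends on x, y, so it is not a constant.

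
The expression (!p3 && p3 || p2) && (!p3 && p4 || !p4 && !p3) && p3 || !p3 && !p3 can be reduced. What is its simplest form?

(!p3 && p3 || p2) && (!p3 && p4 || !p4 && !p3) && p3 || !p3 && !p3
= (!p3 && p3 || p2) && !p3 && p3 || !p3 && !p3   — distribution
= !p3 && p3 || !p3 && !p3   — absorption
= !p3   — distribution

!p3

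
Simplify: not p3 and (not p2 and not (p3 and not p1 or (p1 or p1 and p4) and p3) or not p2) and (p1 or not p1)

not p3 and not p2

not p3 and (not p2 and not (p3 and not p1 or (p1 or p1 and p4) and p3) or not p2) and (p1 or not p1)
= not p3 and (not p2 and not (p3 and not p1 or p1 and p3) or not p2) and (p1 or not p1)   — absorption
= not p3 and (not p2 and not p3 or not p2) and (p1 or not p1)   — distribution
= not p3 and not p2 and (p1 or not p1)   — absorption
= not p3 and not p2   — complement / identity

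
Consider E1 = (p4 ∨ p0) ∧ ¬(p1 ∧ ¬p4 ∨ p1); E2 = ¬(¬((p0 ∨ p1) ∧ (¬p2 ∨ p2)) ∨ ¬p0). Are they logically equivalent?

E1: (p4 ∨ p0) ∧ ¬(p1 ∧ ¬p4 ∨ p1)
    = (p4 ∨ p0) ∧ ¬p1   [absorption]
E2: ¬(¬((p0 ∨ p1) ∧ (¬p2 ∨ p2)) ∨ ¬p0)
    = ¬(¬(p0 ∨ p1) ∨ ¬p0)   [complement / identity]
    = (p0 ∨ p1) ∧ p0   [De Morgan]
    = p0   [absorption]
These differ: at p0=1, p1=1, p2=0, p4=1, E1 = 0 but E2 = 1.

No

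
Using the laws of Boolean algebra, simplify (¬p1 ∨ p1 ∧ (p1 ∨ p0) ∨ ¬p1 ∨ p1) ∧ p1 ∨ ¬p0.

p1 ∨ ¬p0

(¬p1 ∨ p1 ∧ (p1 ∨ p0) ∨ ¬p1 ∨ p1) ∧ p1 ∨ ¬p0
= (¬p1 ∨ p1 ∨ ¬p1 ∨ p1) ∧ p1 ∨ ¬p0   [absorption]
= (¬p1 ∨ p1) ∧ p1 ∨ ¬p0   [idempotence]
= p1 ∨ ¬p0   [complement / identity]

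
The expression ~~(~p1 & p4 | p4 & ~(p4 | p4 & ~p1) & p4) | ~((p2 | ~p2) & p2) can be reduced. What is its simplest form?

p4 & ~p1 | ~p2

~~(~p1 & p4 | p4 & ~(p4 | p4 & ~p1) & p4) | ~((p2 | ~p2) & p2)
= ~p1 & p4 | p4 & ~(p4 | p4 & ~p1) & p4 | ~((p2 | ~p2) & p2)   — double negation
= ~p1 & p4 | p4 & ~(p4 | p4 & ~p1) & p4 | ~p2   — complement / identity
= ~p1 & p4 | p4 & ~p4 & p4 | ~p2   — absorption
= p4 & (~p1 | p4 & ~p4) | ~p2   — distribution
= p4 & ~p1 | ~p2   — complement / identity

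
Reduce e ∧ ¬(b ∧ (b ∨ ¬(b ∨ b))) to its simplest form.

e ∧ ¬(b ∧ (b ∨ ¬(b ∨ b)))
= e ∧ ¬(b ∧ (b ∨ ¬b))   — idempotence
= e ∧ ¬b   — complement / identity

e ∧ ¬b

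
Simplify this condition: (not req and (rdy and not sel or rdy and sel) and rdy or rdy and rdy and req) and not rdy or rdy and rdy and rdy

(not req and (rdy and not sel or rdy and sel) and rdy or rdy and rdy and req) and not rdy or rdy and rdy and rdy
= (not req and rdy and rdy or rdy and rdy and req) and not rdy or rdy and rdy and rdy
= rdy and rdy and not rdy or rdy and rdy and rdy
= rdy and rdy
= rdy

rdy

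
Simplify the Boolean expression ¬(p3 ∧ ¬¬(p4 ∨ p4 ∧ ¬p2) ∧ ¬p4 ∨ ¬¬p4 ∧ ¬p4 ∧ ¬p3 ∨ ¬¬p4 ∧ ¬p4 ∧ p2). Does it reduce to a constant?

True

¬(p3 ∧ ¬¬(p4 ∨ p4 ∧ ¬p2) ∧ ¬p4 ∨ ¬¬p4 ∧ ¬p4 ∧ ¬p3 ∨ ¬¬p4 ∧ ¬p4 ∧ p2)
= ¬(p3 ∧ ¬¬p4 ∧ ¬p4 ∨ ¬¬p4 ∧ ¬p4 ∧ ¬p3 ∨ ¬¬p4 ∧ ¬p4 ∧ p2)   — absorption
= ¬(¬¬p4 ∧ ¬p4 ∨ ¬¬p4 ∧ ¬p4 ∧ p2)   — distribution
= ¬(¬¬p4 ∧ ¬p4)   — absorption
= ¬p4 ∨ p4   — De Morgan
= True   — complement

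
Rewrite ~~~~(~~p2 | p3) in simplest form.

~~~~(~~p2 | p3)
= ~~~~(p2 | p3)   [double negation]
= ~~(p2 | p3)   [double negation]
= p2 | p3   [double negation]

p2 | p3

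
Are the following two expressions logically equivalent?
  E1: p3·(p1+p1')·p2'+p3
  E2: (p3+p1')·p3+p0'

E1: p3·(p1+p1')·p2'+p3
    = p3·p2'+p3   [complement / identity]
    = p3   [absorption]
E2: (p3+p1')·p3+p0'
    = p3+p0'   [absorption]
These differ: at p0=0, p1=0, p2=1, p3=0, E1 = 0 but E2 = 1.

No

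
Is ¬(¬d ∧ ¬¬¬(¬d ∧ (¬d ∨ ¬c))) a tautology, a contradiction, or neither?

tautology

¬(¬d ∧ ¬¬¬(¬d ∧ (¬d ∨ ¬c)))
= ¬(¬d ∧ ¬¬¬¬d)   — absorption
= ¬(¬d ∧ ¬¬d)   — double negation
= d ∨ ¬d   — De Morgan
= True   — complement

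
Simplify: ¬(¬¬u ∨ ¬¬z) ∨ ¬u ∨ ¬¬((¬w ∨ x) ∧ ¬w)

¬(¬¬u ∨ ¬¬z) ∨ ¬u ∨ ¬¬((¬w ∨ x) ∧ ¬w)
= ¬u ∧ ¬z ∨ ¬u ∨ ¬¬((¬w ∨ x) ∧ ¬w)   — De Morgan
= ¬u ∧ ¬z ∨ ¬u ∨ ¬¬¬w   — absorption
= ¬u ∧ ¬z ∨ ¬u ∨ ¬w   — double negation
= ¬u ∨ ¬w   — absorption

¬u ∨ ¬w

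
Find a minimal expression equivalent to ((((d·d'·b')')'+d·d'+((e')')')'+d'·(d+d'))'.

e'·d

((((d·d'·b')')'+d·d'+((e')')')'+d'·(d+d'))'
= ((((d·d'·b')')'+d·d'+e')'+d'·(d+d'))'
= ((d·d'·b'+d·d'+e')'+d'·(d+d'))'
= ((d·d'+e')'+d'·(d+d'))'
= ((e')'+d'·(d+d'))'
= ((e')'+d')'
= e'·d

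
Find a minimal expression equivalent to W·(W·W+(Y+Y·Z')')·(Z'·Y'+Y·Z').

W·Z'

W·(W·W+(Y+Y·Z')')·(Z'·Y'+Y·Z')
= W·(W·W+Y')·(Z'·Y'+Y·Z')   (absorption)
= W·(W+Y')·(Z'·Y'+Y·Z')   (idempotence)
= W·(W+Y')·Z'   (distribution)
= W·Z'   (absorption)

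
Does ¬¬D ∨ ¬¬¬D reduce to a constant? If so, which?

yes, True

¬¬D ∨ ¬¬¬D
= D ∨ ¬¬¬D   (double negation)
= D ∨ ¬D   (double negation)
= True   (complement)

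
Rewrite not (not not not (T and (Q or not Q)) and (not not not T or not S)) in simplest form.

not (not not not (T and (Q or not Q)) and (not not not T or not S))
= not (not not not T and (not not not T or not S))   — complement / identity
= not not not not T   — absorption
= not not T   — double negation
= T   — double negation

T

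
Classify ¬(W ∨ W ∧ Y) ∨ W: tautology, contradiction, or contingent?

¬(W ∨ W ∧ Y) ∨ W
= ¬W ∨ W
= True

tautology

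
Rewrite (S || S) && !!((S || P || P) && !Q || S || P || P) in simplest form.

(S || S) && !!((S || P || P) && !Q || S || P || P)
= (S || S) && ((S || P || P) && !Q || S || P || P)   (double negation)
= (S || S) && (S || P || P)   (absorption)
= (S || S) && (S || P)   (idempotence)
= S && P || S   (distribution)
= S   (absorption)

S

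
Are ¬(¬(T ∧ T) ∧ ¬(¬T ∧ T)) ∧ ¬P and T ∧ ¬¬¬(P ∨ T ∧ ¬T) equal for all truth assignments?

Yes

E1: ¬(¬(T ∧ T) ∧ ¬(¬T ∧ T)) ∧ ¬P
    = (T ∧ T ∨ ¬T ∧ T) ∧ ¬P   (De Morgan)
    = T ∧ ¬P   (distribution)
E2: T ∧ ¬¬¬(P ∨ T ∧ ¬T)
    = T ∧ ¬¬¬P   (complement / identity)
    = T ∧ ¬P   (double negation)
Both reduce to T ∧ ¬P, so they are equivalent.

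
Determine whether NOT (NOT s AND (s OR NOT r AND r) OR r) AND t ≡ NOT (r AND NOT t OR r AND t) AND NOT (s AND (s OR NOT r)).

E1: NOT (NOT s AND (s OR NOT r AND r) OR r) AND t
    = NOT (NOT s AND s OR r) AND t
    = NOT r AND t
E2: NOT (r AND NOT t OR r AND t) AND NOT (s AND (s OR NOT r))
    = NOT (r AND NOT t OR r AND t) AND NOT s
    = NOT r AND NOT s
These differ: at r=0, s=1, t=1, E1 = 1 but E2 = 0.

No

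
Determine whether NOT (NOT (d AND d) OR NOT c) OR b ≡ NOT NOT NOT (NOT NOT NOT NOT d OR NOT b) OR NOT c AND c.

E1: NOT (NOT (d AND d) OR NOT c) OR b
    = d AND d AND c OR b   — De Morgan
    = d AND c OR b   — idempotence
E2: NOT NOT NOT (NOT NOT NOT NOT d OR NOT b) OR NOT c AND c
    = NOT NOT NOT (NOT NOT d OR NOT b) OR NOT c AND c   — double negation
    = NOT NOT NOT (NOT NOT d OR NOT b)   — complement / identity
    = NOT NOT (NOT d AND b)   — De Morgan
    = NOT d AND b   — double negation
These differ: at b=1, c=1, d=1, E1 = 1 but E2 = 0.

No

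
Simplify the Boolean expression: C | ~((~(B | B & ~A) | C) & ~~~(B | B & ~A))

C | ~((~(B | B & ~A) | C) & ~~~(B | B & ~A))
= C | ~((~(B | B & ~A) | C) & ~(B | B & ~A))   — double negation
= C | ~~(B | B & ~A)   — absorption
= C | ~~B   — absorption
= C | B   — double negation

C | B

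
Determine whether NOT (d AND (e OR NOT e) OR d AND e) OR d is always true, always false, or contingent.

always true

NOT (d AND (e OR NOT e) OR d AND e) OR d
= NOT (d OR d AND e) OR d   (complement / identity)
= NOT d OR d   (absorption)
= TRUE   (complement)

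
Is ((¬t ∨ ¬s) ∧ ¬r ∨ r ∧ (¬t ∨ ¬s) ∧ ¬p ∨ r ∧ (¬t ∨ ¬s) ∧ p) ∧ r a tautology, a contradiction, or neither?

neither

((¬t ∨ ¬s) ∧ ¬r ∨ r ∧ (¬t ∨ ¬s) ∧ ¬p ∨ r ∧ (¬t ∨ ¬s) ∧ p) ∧ r
= ((¬t ∨ ¬s) ∧ ¬r ∨ r ∧ (¬t ∨ ¬s)) ∧ r   (distribution)
= (¬t ∨ ¬s) ∧ r   (distribution)
This depends on r, s, t, so it is not a constant.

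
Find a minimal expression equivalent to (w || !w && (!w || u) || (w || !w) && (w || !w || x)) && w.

w

(w || !w && (!w || u) || (w || !w) && (w || !w || x)) && w
= (w || !w && (!w || u) || w || !w) && w
= (w || !w || w || !w) && w
= (w || !w) && w
= w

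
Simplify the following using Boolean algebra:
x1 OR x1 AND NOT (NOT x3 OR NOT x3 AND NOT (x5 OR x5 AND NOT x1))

x1 OR x1 AND NOT (NOT x3 OR NOT x3 AND NOT (x5 OR x5 AND NOT x1))
= x1 OR x1 AND NOT (NOT x3 OR NOT x3 AND NOT x5)
= x1 OR x1 AND NOT NOT x3
= x1 OR x1 AND x3
= x1

x1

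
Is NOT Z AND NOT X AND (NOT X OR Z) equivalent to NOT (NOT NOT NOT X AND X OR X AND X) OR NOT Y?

E1: NOT Z AND NOT X AND (NOT X OR Z)
    = NOT Z AND NOT X
E2: NOT (NOT NOT NOT X AND X OR X AND X) OR NOT Y
    = NOT (NOT X AND X OR X AND X) OR NOT Y
    = NOT X OR NOT Y
These differ: at X=1, Y=0, Z=1, E1 = 0 but E2 = 1.

No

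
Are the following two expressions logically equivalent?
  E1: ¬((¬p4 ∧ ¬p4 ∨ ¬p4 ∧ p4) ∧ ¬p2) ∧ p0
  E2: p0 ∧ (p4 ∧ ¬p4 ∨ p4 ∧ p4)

No

E1: ¬((¬p4 ∧ ¬p4 ∨ ¬p4 ∧ p4) ∧ ¬p2) ∧ p0
    = ¬(¬p4 ∧ ¬p2) ∧ p0   — distribution
    = (p4 ∨ p2) ∧ p0   — De Morgan
E2: p0 ∧ (p4 ∧ ¬p4 ∨ p4 ∧ p4)
    = p0 ∧ p4   — distribution
These differ: at p0=1, p2=1, p4=0, E1 = 1 but E2 = 0.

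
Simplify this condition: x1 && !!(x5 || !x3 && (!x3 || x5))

x1 && !!(x5 || !x3 && (!x3 || x5))
= x1 && !!(x5 || !x3)   [absorption]
= x1 && (x5 || !x3)   [double negation]

x1 && (x5 || !x3)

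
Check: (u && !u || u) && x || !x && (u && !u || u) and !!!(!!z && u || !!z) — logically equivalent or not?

E1: (u && !u || u) && x || !x && (u && !u || u)
    = u && !u || u
    = u
E2: !!!(!!z && u || !!z)
    = !(!!z && u || !!z)
    = !!!z
    = !z
These differ: at u=0, x=0, z=0, E1 = 0 but E2 = 1.

No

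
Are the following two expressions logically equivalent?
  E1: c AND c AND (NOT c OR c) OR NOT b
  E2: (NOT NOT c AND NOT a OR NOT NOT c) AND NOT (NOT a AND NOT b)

E1: c AND c AND (NOT c OR c) OR NOT b
    = c AND (NOT c OR c) OR NOT b   [idempotence]
    = c OR NOT b   [complement / identity]
E2: (NOT NOT c AND NOT a OR NOT NOT c) AND NOT (NOT a AND NOT b)
    = NOT NOT c AND NOT (NOT a AND NOT b)   [absorption]
    = NOT NOT c AND (a OR b)   [De Morgan]
    = c AND (a OR b)   [double negation]
These differ: at a=0, b=0, c=0, E1 = 1 but E2 = 0.

No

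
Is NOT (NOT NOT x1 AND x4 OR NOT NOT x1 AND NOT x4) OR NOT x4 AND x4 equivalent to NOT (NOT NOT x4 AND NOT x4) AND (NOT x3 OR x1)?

E1: NOT (NOT NOT x1 AND x4 OR NOT NOT x1 AND NOT x4) OR NOT x4 AND x4
    = NOT (NOT NOT x1 AND x4 OR NOT NOT x1 AND NOT x4)   — complement / identity
    = NOT NOT NOT x1   — distribution
    = NOT x1   — double negation
E2: NOT (NOT NOT x4 AND NOT x4) AND (NOT x3 OR x1)
    = (NOT x4 OR x4) AND (NOT x3 OR x1)   — De Morgan
    = NOT x3 OR x1   — complement / identity
These differ: at x1=1, x3=1, x4=0, E1 = 0 but E2 = 1.

No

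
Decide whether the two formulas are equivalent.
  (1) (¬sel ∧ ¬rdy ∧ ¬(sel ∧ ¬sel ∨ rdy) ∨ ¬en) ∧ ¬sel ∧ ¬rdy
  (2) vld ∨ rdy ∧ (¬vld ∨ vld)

No

E1: (¬sel ∧ ¬rdy ∧ ¬(sel ∧ ¬sel ∨ rdy) ∨ ¬en) ∧ ¬sel ∧ ¬rdy
    = (¬sel ∧ ¬rdy ∧ ¬rdy ∨ ¬en) ∧ ¬sel ∧ ¬rdy   — complement / identity
    = (¬sel ∧ ¬rdy ∨ ¬en) ∧ ¬sel ∧ ¬rdy   — idempotence
    = ¬sel ∧ ¬rdy   — absorption
E2: vld ∨ rdy ∧ (¬vld ∨ vld)
    = vld ∨ rdy   — complement / identity
These differ: at en=0, rdy=1, sel=1, vld=1, E1 = 0 but E2 = 1.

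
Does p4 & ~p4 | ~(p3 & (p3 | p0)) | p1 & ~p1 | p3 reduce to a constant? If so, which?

yes, True

p4 & ~p4 | ~(p3 & (p3 | p0)) | p1 & ~p1 | p3
= p4 & ~p4 | ~(p3 & (p3 | p0)) | p3   [complement / identity]
= p4 & ~p4 | ~p3 | p3   [absorption]
= ~p3 | p3   [complement / identity]
= 1   [complement]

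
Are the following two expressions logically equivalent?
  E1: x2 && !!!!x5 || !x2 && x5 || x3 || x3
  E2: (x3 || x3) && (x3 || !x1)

E1: x2 && !!!!x5 || !x2 && x5 || x3 || x3
    = x2 && !!!!x5 || !x2 && x5 || x3
    = x2 && !!x5 || !x2 && x5 || x3
    = x2 && x5 || !x2 && x5 || x3
    = x5 || x3
E2: (x3 || x3) && (x3 || !x1)
    = x3 || x3 && !x1
    = x3
These differ: at x1=0, x2=0, x3=0, x5=1, E1 = 1 but E2 = 0.

No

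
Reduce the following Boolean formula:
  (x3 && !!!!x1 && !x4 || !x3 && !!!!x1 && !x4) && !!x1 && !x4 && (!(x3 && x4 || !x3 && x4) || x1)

x1 && !x4

(x3 && !!!!x1 && !x4 || !x3 && !!!!x1 && !x4) && !!x1 && !x4 && (!(x3 && x4 || !x3 && x4) || x1)
= (x3 && !!!!x1 && !x4 || !x3 && !!!!x1 && !x4) && !!x1 && !x4 && (!x4 || x1)   (distribution)
= !!!!x1 && !x4 && !!x1 && !x4 && (!x4 || x1)   (distribution)
= !!x1 && !x4 && !!x1 && !x4 && (!x4 || x1)   (double negation)
= !!x1 && !x4 && !!x1 && !x4   (absorption)
= !!x1 && !x4   (idempotence)
= x1 && !x4   (double negation)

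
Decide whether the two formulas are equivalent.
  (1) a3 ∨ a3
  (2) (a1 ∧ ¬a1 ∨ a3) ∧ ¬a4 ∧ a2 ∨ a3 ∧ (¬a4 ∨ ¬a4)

E1: a3 ∨ a3
    = a3   — idempotence
E2: (a1 ∧ ¬a1 ∨ a3) ∧ ¬a4 ∧ a2 ∨ a3 ∧ (¬a4 ∨ ¬a4)
    = a3 ∧ ¬a4 ∧ a2 ∨ a3 ∧ (¬a4 ∨ ¬a4)   — complement / identity
    = a3 ∧ ¬a4 ∧ a2 ∨ a3 ∧ ¬a4   — idempotence
    = a3 ∧ ¬a4   — absorption
These differ: at a1=0, a2=0, a3=1, a4=1, E1 = 1 but E2 = 0.

No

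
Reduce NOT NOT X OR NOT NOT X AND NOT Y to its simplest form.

NOT NOT X OR NOT NOT X AND NOT Y
= NOT NOT X
= X

X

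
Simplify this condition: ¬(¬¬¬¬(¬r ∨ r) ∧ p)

¬p

¬(¬¬¬¬(¬r ∨ r) ∧ p)
= ¬(¬¬(¬r ∨ r) ∧ p)
= ¬((¬r ∨ r) ∧ p)
= ¬p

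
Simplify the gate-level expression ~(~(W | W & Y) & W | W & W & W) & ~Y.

~(~(W | W & Y) & W | W & W & W) & ~Y
= ~(~(W | W & Y) & W | W & W) & ~Y   [idempotence]
= ~(~W & W | W & W) & ~Y   [absorption]
= ~W & ~Y   [distribution]

~W & ~Y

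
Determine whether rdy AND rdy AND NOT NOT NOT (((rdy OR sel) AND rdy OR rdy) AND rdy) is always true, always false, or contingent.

rdy AND rdy AND NOT NOT NOT (((rdy OR sel) AND rdy OR rdy) AND rdy)
= rdy AND rdy AND NOT NOT NOT ((rdy OR rdy) AND rdy)
= rdy AND rdy AND NOT NOT NOT (rdy AND rdy)
= rdy AND NOT NOT NOT (rdy AND rdy)
= rdy AND NOT NOT NOT rdy
= rdy AND NOT rdy
= FALSE

always false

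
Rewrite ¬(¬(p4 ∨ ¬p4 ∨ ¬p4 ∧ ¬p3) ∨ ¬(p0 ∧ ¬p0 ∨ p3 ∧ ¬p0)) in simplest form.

¬(¬(p4 ∨ ¬p4 ∨ ¬p4 ∧ ¬p3) ∨ ¬(p0 ∧ ¬p0 ∨ p3 ∧ ¬p0))
= ¬(¬(p4 ∨ ¬p4) ∨ ¬(p0 ∧ ¬p0 ∨ p3 ∧ ¬p0))   [absorption]
= ¬(¬(p4 ∨ ¬p4) ∨ ¬(p3 ∧ ¬p0))   [complement / identity]
= (p4 ∨ ¬p4) ∧ p3 ∧ ¬p0   [De Morgan]
= p3 ∧ ¬p0   [complement / identity]

p3 ∧ ¬p0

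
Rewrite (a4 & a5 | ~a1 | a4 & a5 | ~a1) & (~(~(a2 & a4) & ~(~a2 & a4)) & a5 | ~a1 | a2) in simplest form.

(a4 & a5 | ~a1 | a4 & a5 | ~a1) & (~(~(a2 & a4) & ~(~a2 & a4)) & a5 | ~a1 | a2)
= (a4 & a5 | ~a1 | a4 & a5 | ~a1) & ((a2 & a4 | ~a2 & a4) & a5 | ~a1 | a2)   [De Morgan]
= (a4 & a5 | ~a1) & ((a2 & a4 | ~a2 & a4) & a5 | ~a1 | a2)   [idempotence]
= (a4 & a5 | ~a1) & (a4 & a5 | ~a1 | a2)   [distribution]
= a4 & a5 | ~a1   [absorption]

a4 & a5 | ~a1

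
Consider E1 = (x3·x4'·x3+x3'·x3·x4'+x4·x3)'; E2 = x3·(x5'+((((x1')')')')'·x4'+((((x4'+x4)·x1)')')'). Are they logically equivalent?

No

E1: (x3·x4'·x3+x3'·x3·x4'+x4·x3)'
    = (x3·x4'+x4·x3)'   (distribution)
    = x3'   (distribution)
E2: x3·(x5'+((((x1')')')')'·x4'+((((x4'+x4)·x1)')')')
    = x3·(x5'+((((x1')')')')'·x4'+((x1')')')   (complement / identity)
    = x3·(x5'+((x1')')'·x4'+((x1')')')   (double negation)
    = x3·(x5'+((x1')')')   (absorption)
    = x3·(x5'+x1')   (double negation)
These differ: at x1=0, x3=0, x4=1, x5=0, E1 = 1 but E2 = 0.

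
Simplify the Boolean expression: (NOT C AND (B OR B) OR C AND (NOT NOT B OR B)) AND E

B AND E

(NOT C AND (B OR B) OR C AND (NOT NOT B OR B)) AND E
= (NOT C AND (B OR B) OR C AND (B OR B)) AND E   [double negation]
= (B OR B) AND E   [distribution]
= B AND E   [idempotence]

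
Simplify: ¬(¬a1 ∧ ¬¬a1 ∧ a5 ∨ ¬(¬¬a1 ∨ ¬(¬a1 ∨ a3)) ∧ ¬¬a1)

¬(¬a1 ∧ ¬¬a1 ∧ a5 ∨ ¬(¬¬a1 ∨ ¬(¬a1 ∨ a3)) ∧ ¬¬a1)
= ¬(¬a1 ∧ ¬¬a1 ∧ a5 ∨ ¬a1 ∧ (¬a1 ∨ a3) ∧ ¬¬a1)
= ¬(¬a1 ∧ ¬¬a1 ∧ a5 ∨ ¬a1 ∧ ¬¬a1)
= ¬(¬a1 ∧ ¬¬a1)
= a1 ∨ ¬a1
= True

True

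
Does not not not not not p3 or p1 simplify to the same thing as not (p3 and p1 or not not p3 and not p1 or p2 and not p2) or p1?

Yes

E1: not not not not not p3 or p1
    = not not not p3 or p1
    = not p3 or p1
E2: not (p3 and p1 or not not p3 and not p1 or p2 and not p2) or p1
    = not (p3 and p1 or p3 and not p1 or p2 and not p2) or p1
    = not (p3 and p1 or p3 and not p1) or p1
    = not p3 or p1
Both reduce to not p3 or p1, so they are equivalent.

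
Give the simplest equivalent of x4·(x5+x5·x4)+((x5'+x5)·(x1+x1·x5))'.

x4·(x5+x5·x4)+((x5'+x5)·(x1+x1·x5))'
= x4·x5+((x5'+x5)·(x1+x1·x5))'
= x4·x5+(x1+x1·x5)'
= x4·x5+x1'

x4·x5+x1'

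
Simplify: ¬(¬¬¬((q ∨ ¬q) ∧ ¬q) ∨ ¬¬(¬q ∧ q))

¬q

¬(¬¬¬((q ∨ ¬q) ∧ ¬q) ∨ ¬¬(¬q ∧ q))
= ¬(¬((q ∨ ¬q) ∧ ¬q) ∨ ¬¬(¬q ∧ q))   (double negation)
= ¬(¬¬q ∨ ¬¬(¬q ∧ q))   (complement / identity)
= ¬(¬¬q ∨ ¬q ∧ q)   (double negation)
= ¬¬¬q   (complement / identity)
= ¬q   (double negation)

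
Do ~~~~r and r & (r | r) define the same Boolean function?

E1: ~~~~r
    = ~~r   (double negation)
    = r   (double negation)
E2: r & (r | r)
    = r & r   (idempotence)
    = r   (idempotence)
Both reduce to r, so they are equivalent.

Yes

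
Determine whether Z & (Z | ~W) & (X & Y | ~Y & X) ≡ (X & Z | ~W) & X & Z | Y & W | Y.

No

E1: Z & (Z | ~W) & (X & Y | ~Y & X)
    = Z & (Z | ~W) & X   (distribution)
    = Z & X   (absorption)
E2: (X & Z | ~W) & X & Z | Y & W | Y
    = (X & Z | ~W) & X & Z | Y   (absorption)
    = X & Z | Y   (absorption)
These differ: at W=1, X=1, Y=1, Z=0, E1 = 0 but E2 = 1.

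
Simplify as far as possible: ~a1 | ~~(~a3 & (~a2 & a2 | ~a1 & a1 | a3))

~a1 | ~~(~a3 & (~a2 & a2 | ~a1 & a1 | a3))
= ~a1 | ~a3 & (~a2 & a2 | ~a1 & a1 | a3)   [double negation]
= ~a1 | ~a3 & (~a2 & a2 | a3)   [complement / identity]
= ~a1 | ~a3 & a3   [complement / identity]
= ~a1   [complement / identity]

~a1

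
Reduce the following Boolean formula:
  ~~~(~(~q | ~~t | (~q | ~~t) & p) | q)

~q

~~~(~(~q | ~~t | (~q | ~~t) & p) | q)
= ~~~(~(~q | ~~t) | q)   (absorption)
= ~(~(~q | ~~t) | q)   (double negation)
= ~(q & ~t | q)   (De Morgan)
= ~q   (absorption)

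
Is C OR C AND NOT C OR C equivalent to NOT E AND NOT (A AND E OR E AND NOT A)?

No

E1: C OR C AND NOT C OR C
    = C OR C   — complement / identity
    = C   — idempotence
E2: NOT E AND NOT (A AND E OR E AND NOT A)
    = NOT E AND NOT E   — distribution
    = NOT E   — idempotence
These differ: at A=0, C=0, E=0, E1 = 0 but E2 = 1.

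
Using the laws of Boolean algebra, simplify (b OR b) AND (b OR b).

b

(b OR b) AND (b OR b)
= b OR b AND b   — distribution
= b OR b   — idempotence
= b   — idempotence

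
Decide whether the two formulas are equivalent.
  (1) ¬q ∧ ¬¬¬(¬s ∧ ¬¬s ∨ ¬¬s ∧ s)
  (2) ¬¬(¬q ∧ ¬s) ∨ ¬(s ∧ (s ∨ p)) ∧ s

E1: ¬q ∧ ¬¬¬(¬s ∧ ¬¬s ∨ ¬¬s ∧ s)
    = ¬q ∧ ¬¬¬¬¬s   (distribution)
    = ¬q ∧ ¬¬¬s   (double negation)
    = ¬q ∧ ¬s   (double negation)
E2: ¬¬(¬q ∧ ¬s) ∨ ¬(s ∧ (s ∨ p)) ∧ s
    = ¬¬(¬q ∧ ¬s) ∨ ¬s ∧ s   (absorption)
    = ¬¬(¬q ∧ ¬s)   (complement / identity)
    = ¬q ∧ ¬s   (double negation)
Both reduce to ¬q ∧ ¬s, so they are equivalent.

Yes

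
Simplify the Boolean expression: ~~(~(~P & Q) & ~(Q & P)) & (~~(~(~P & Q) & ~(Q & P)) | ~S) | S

~~(~(~P & Q) & ~(Q & P)) & (~~(~(~P & Q) & ~(Q & P)) | ~S) | S
= ~~(~(~P & Q) & ~(Q & P)) | S   — absorption
= ~(~P & Q | Q & P) | S   — De Morgan
= ~Q | S   — distribution

~Q | S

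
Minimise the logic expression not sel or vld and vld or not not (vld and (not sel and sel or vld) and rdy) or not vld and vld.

not sel or vld

not sel or vld and vld or not not (vld and (not sel and sel or vld) and rdy) or not vld and vld
= not sel or vld and vld or vld and (not sel and sel or vld) and rdy or not vld and vld   — double negation
= not sel or vld and vld or vld and vld and rdy or not vld and vld   — complement / identity
= not sel or vld and vld or not vld and vld   — absorption
= not sel or vld   — distribution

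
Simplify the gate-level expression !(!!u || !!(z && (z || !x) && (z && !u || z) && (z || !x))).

!(!!u || !!(z && (z || !x) && (z && !u || z) && (z || !x)))
= !u && !(z && (z || !x) && (z && !u || z) && (z || !x))   [De Morgan]
= !u && !(z && (z || !x) && z && (z || !x))   [absorption]
= !u && !(z && (z || !x))   [idempotence]
= !u && !z   [absorption]

!u && !z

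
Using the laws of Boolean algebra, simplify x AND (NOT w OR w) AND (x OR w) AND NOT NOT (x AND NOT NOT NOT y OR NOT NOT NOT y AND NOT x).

x AND NOT y

x AND (NOT w OR w) AND (x OR w) AND NOT NOT (x AND NOT NOT NOT y OR NOT NOT NOT y AND NOT x)
= x AND (NOT w OR w) AND (x OR w) AND NOT NOT NOT NOT NOT y   (distribution)
= x AND (x OR w) AND NOT NOT NOT NOT NOT y   (complement / identity)
= x AND (x OR w) AND NOT NOT NOT y   (double negation)
= x AND (x OR w) AND NOT y   (double negation)
= x AND NOT y   (absorption)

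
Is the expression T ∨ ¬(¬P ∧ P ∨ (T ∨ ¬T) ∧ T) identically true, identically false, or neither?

identically true

T ∨ ¬(¬P ∧ P ∨ (T ∨ ¬T) ∧ T)
= T ∨ ¬((T ∨ ¬T) ∧ T)
= T ∨ ¬T
= True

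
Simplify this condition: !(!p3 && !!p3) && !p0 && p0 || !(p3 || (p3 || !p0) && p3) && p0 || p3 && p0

!(!p3 && !!p3) && !p0 && p0 || !(p3 || (p3 || !p0) && p3) && p0 || p3 && p0
= !(!p3 && !!p3) && !p0 && p0 || !(p3 || p3) && p0 || p3 && p0
= !(!p3 && !!p3) && !p0 && p0 || !p3 && p0 || p3 && p0
= (p3 || !p3) && !p0 && p0 || !p3 && p0 || p3 && p0
= !p0 && p0 || !p3 && p0 || p3 && p0
= !p3 && p0 || p3 && p0
= p0

p0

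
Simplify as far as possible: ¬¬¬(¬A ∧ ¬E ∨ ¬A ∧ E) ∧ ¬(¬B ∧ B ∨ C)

¬¬¬(¬A ∧ ¬E ∨ ¬A ∧ E) ∧ ¬(¬B ∧ B ∨ C)
= ¬¬¬¬A ∧ ¬(¬B ∧ B ∨ C)   — distribution
= ¬¬A ∧ ¬(¬B ∧ B ∨ C)   — double negation
= ¬¬A ∧ ¬C   — complement / identity
= A ∧ ¬C   — double negation

A ∧ ¬C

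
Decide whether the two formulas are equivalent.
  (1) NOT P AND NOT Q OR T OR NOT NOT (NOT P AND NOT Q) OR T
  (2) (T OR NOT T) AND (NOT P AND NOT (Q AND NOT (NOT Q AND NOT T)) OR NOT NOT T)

E1: NOT P AND NOT Q OR T OR NOT NOT (NOT P AND NOT Q) OR T
    = NOT P AND NOT Q OR T OR NOT P AND NOT Q OR T
    = NOT P AND NOT Q OR T
E2: (T OR NOT T) AND (NOT P AND NOT (Q AND NOT (NOT Q AND NOT T)) OR NOT NOT T)
    = (T OR NOT T) AND (NOT P AND NOT (Q AND (Q OR T)) OR NOT NOT T)
    = (T OR NOT T) AND (NOT P AND NOT (Q AND (Q OR T)) OR T)
    = (T OR NOT T) AND (NOT P AND NOT Q OR T)
    = NOT P AND NOT Q OR T
Both reduce to NOT P AND NOT Q OR T, so they are equivalent.

Yes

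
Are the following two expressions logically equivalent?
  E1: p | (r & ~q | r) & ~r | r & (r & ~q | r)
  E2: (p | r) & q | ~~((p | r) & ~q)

Yes

E1: p | (r & ~q | r) & ~r | r & (r & ~q | r)
    = p | r & ~q | r
    = p | r
E2: (p | r) & q | ~~((p | r) & ~q)
    = (p | r) & q | (p | r) & ~q
    = p | r
Both reduce to p | r, so they are equivalent.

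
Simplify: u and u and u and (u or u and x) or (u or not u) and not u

u and u and u and (u or u and x) or (u or not u) and not u
= u and u and u and (u or u and x) or not u
= u and u and u and u or not u
= u and u or not u
= u or not u
= True

True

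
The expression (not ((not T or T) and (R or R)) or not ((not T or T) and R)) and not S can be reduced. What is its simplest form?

not R and not S

(not ((not T or T) and (R or R)) or not ((not T or T) and R)) and not S
= (not ((not T or T) and R) or not ((not T or T) and R)) and not S   — idempotence
= not ((not T or T) and R) and not S   — idempotence
= not R and not S   — complement / identity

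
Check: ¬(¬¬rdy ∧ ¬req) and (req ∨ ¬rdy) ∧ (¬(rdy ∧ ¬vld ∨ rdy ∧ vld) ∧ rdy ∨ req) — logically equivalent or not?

No

E1: ¬(¬¬rdy ∧ ¬req)
    = ¬rdy ∨ req   [De Morgan]
E2: (req ∨ ¬rdy) ∧ (¬(rdy ∧ ¬vld ∨ rdy ∧ vld) ∧ rdy ∨ req)
    = (req ∨ ¬rdy) ∧ (¬rdy ∧ rdy ∨ req)   [distribution]
    = (req ∨ ¬rdy) ∧ req   [complement / identity]
    = req   [absorption]
These differ: at rdy=0, req=0, vld=0, E1 = 1 but E2 = 0.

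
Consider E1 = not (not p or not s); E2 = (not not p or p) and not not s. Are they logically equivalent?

Yes

E1: not (not p or not s)
    = p and s   (De Morgan)
E2: (not not p or p) and not not s
    = (not not p or p) and s   (double negation)
    = (p or p) and s   (double negation)
    = p and s   (idempotence)
Both reduce to p and s, so they are equivalent.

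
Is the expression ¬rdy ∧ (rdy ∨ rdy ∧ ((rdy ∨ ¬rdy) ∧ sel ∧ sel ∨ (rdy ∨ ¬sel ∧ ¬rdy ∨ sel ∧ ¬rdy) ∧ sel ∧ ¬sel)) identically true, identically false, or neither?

identically false

¬rdy ∧ (rdy ∨ rdy ∧ ((rdy ∨ ¬rdy) ∧ sel ∧ sel ∨ (rdy ∨ ¬sel ∧ ¬rdy ∨ sel ∧ ¬rdy) ∧ sel ∧ ¬sel))
= ¬rdy ∧ (rdy ∨ rdy ∧ ((rdy ∨ ¬rdy) ∧ sel ∧ sel ∨ (rdy ∨ ¬rdy) ∧ sel ∧ ¬sel))
= ¬rdy ∧ (rdy ∨ rdy ∧ (rdy ∨ ¬rdy) ∧ sel)
= ¬rdy ∧ (rdy ∨ rdy ∧ sel)
= ¬rdy ∧ rdy
= False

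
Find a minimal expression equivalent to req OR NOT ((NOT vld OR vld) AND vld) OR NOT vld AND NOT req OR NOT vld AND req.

req OR NOT ((NOT vld OR vld) AND vld) OR NOT vld AND NOT req OR NOT vld AND req
= req OR NOT vld OR NOT vld AND NOT req OR NOT vld AND req   — complement / identity
= req OR NOT vld OR NOT vld   — distribution
= req OR NOT vld   — idempotence

req OR NOT vld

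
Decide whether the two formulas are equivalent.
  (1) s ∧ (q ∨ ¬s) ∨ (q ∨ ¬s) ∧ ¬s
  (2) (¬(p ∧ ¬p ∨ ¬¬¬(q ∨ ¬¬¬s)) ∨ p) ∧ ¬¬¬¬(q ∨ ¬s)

Yes

E1: s ∧ (q ∨ ¬s) ∨ (q ∨ ¬s) ∧ ¬s
    = q ∨ ¬s   — distribution
E2: (¬(p ∧ ¬p ∨ ¬¬¬(q ∨ ¬¬¬s)) ∨ p) ∧ ¬¬¬¬(q ∨ ¬s)
    = (¬(p ∧ ¬p ∨ ¬¬¬(q ∨ ¬s)) ∨ p) ∧ ¬¬¬¬(q ∨ ¬s)   — double negation
    = (¬¬¬¬(q ∨ ¬s) ∨ p) ∧ ¬¬¬¬(q ∨ ¬s)   — complement / identity
    = ¬¬¬¬(q ∨ ¬s)   — absorption
    = ¬¬(q ∨ ¬s)   — double negation
    = q ∨ ¬s   — double negation
Both reduce to q ∨ ¬s, so they are equivalent.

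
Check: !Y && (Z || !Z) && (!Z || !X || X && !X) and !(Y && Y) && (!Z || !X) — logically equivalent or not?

E1: !Y && (Z || !Z) && (!Z || !X || X && !X)
    = !Y && (Z || !Z) && (!Z || !X)   — complement / identity
    = !Y && (!Z || !X)   — complement / identity
E2: !(Y && Y) && (!Z || !X)
    = !Y && (!Z || !X)   — idempotence
Both reduce to !Y && (!Z || !X), so they are equivalent.

Yes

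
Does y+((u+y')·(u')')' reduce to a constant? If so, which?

no

y+((u+y')·(u')')'
= y+((u+y')·u)'
= y+u'
This depends on u, y, so it is not a constant.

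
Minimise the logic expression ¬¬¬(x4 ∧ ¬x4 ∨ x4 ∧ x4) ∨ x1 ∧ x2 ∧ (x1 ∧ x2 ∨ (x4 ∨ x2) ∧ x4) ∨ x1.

¬x4 ∨ x1

¬¬¬(x4 ∧ ¬x4 ∨ x4 ∧ x4) ∨ x1 ∧ x2 ∧ (x1 ∧ x2 ∨ (x4 ∨ x2) ∧ x4) ∨ x1
= ¬(x4 ∧ ¬x4 ∨ x4 ∧ x4) ∨ x1 ∧ x2 ∧ (x1 ∧ x2 ∨ (x4 ∨ x2) ∧ x4) ∨ x1   — double negation
= ¬(x4 ∧ ¬x4 ∨ x4 ∧ x4) ∨ x1 ∧ x2 ∧ (x1 ∧ x2 ∨ x4) ∨ x1   — absorption
= ¬x4 ∨ x1 ∧ x2 ∧ (x1 ∧ x2 ∨ x4) ∨ x1   — distribution
= ¬x4 ∨ x1 ∧ x2 ∨ x1   — absorption
= ¬x4 ∨ x1   — absorption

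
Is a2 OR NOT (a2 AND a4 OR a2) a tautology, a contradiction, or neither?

tautology

a2 OR NOT (a2 AND a4 OR a2)
= a2 OR NOT a2
= TRUE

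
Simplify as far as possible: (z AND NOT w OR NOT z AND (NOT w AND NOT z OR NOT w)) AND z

(z AND NOT w OR NOT z AND (NOT w AND NOT z OR NOT w)) AND z
= (z AND NOT w OR NOT z AND NOT w) AND z
= NOT w AND z

NOT w AND z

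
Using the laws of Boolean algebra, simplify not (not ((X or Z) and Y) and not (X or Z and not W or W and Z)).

not (not ((X or Z) and Y) and not (X or Z and not W or W and Z))
= not (not ((X or Z) and Y) and not (X or Z))   (distribution)
= (X or Z) and Y or X or Z   (De Morgan)
= X or Z   (absorption)

X or Z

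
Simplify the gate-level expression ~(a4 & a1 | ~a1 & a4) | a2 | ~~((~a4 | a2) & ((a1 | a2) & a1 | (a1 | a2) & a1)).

~(a4 & a1 | ~a1 & a4) | a2 | ~~((~a4 | a2) & ((a1 | a2) & a1 | (a1 | a2) & a1))
= ~(a4 & a1 | ~a1 & a4) | a2 | (~a4 | a2) & ((a1 | a2) & a1 | (a1 | a2) & a1)
= ~(a4 & a1 | ~a1 & a4) | a2 | (~a4 | a2) & (a1 | a2) & a1
= ~a4 | a2 | (~a4 | a2) & (a1 | a2) & a1
= ~a4 | a2 | (~a4 | a2) & a1
= ~a4 | a2

~a4 | a2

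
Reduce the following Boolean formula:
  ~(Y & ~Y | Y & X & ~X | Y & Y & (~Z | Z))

~(Y & ~Y | Y & X & ~X | Y & Y & (~Z | Z))
= ~(Y & ~Y | Y & X & ~X | Y & Y)   [complement / identity]
= ~(Y & (~Y | X & ~X) | Y & Y)   [distribution]
= ~(Y & ~Y | Y & Y)   [complement / identity]
= ~Y   [distribution]

~Y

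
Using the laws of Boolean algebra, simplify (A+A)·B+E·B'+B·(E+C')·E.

(A+A)·B+E·B'+B·(E+C')·E
= (A+A)·B+E·B'+B·E   — absorption
= (A+A)·B+E   — distribution
= A·B+E   — idempotence

A·B+E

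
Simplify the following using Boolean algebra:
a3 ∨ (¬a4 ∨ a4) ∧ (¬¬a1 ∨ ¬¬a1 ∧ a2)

a3 ∨ (¬a4 ∨ a4) ∧ (¬¬a1 ∨ ¬¬a1 ∧ a2)
= a3 ∨ (¬a4 ∨ a4) ∧ ¬¬a1   (absorption)
= a3 ∨ (¬a4 ∨ a4) ∧ a1   (double negation)
= a3 ∨ a1   (complement / identity)

a3 ∨ a1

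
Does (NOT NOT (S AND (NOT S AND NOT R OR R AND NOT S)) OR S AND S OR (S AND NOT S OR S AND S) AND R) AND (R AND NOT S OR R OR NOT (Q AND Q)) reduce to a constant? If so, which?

(NOT NOT (S AND (NOT S AND NOT R OR R AND NOT S)) OR S AND S OR (S AND NOT S OR S AND S) AND R) AND (R AND NOT S OR R OR NOT (Q AND Q))
= (S AND (NOT S AND NOT R OR R AND NOT S) OR S AND S OR (S AND NOT S OR S AND S) AND R) AND (R AND NOT S OR R OR NOT (Q AND Q))   [double negation]
= (S AND NOT S OR S AND S OR (S AND NOT S OR S AND S) AND R) AND (R AND NOT S OR R OR NOT (Q AND Q))   [distribution]
= (S AND NOT S OR S AND S OR (S AND NOT S OR S AND S) AND R) AND (R OR NOT (Q AND Q))   [absorption]
= (S AND NOT S OR S AND S OR (S AND NOT S OR S AND S) AND R) AND (R OR NOT Q)   [idempotence]
= (S AND NOT S OR S AND S) AND (R OR NOT Q)   [absorption]
= S AND (R OR NOT Q)   [distribution]
This depends on Q, R, S, so it is not a constant.

no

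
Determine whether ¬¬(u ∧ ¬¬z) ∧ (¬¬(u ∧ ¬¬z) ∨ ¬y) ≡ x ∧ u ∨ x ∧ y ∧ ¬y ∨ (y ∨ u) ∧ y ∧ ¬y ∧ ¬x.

E1: ¬¬(u ∧ ¬¬z) ∧ (¬¬(u ∧ ¬¬z) ∨ ¬y)
    = ¬¬(u ∧ ¬¬z)   (absorption)
    = ¬¬(u ∧ z)   (double negation)
    = u ∧ z   (double negation)
E2: x ∧ u ∨ x ∧ y ∧ ¬y ∨ (y ∨ u) ∧ y ∧ ¬y ∧ ¬x
    = x ∧ u ∨ x ∧ y ∧ ¬y ∨ y ∧ ¬y ∧ ¬x   (absorption)
    = x ∧ u ∨ y ∧ ¬y   (distribution)
    = x ∧ u   (complement / identity)
These differ: at u=1, x=1, y=0, z=0, E1 = 0 but E2 = 1.

No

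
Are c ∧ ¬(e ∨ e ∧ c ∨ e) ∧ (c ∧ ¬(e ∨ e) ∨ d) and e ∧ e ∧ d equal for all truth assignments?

E1: c ∧ ¬(e ∨ e ∧ c ∨ e) ∧ (c ∧ ¬(e ∨ e) ∨ d)
    = c ∧ ¬(e ∨ e) ∧ (c ∧ ¬(e ∨ e) ∨ d)   — absorption
    = c ∧ ¬(e ∨ e)   — absorption
    = c ∧ ¬e   — idempotence
E2: e ∧ e ∧ d
    = e ∧ d   — idempotence
These differ: at c=1, d=1, e=0, E1 = 1 but E2 = 0.

No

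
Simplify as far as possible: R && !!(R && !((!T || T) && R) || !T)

R && !!(R && !((!T || T) && R) || !T)
= R && !!(R && !R || !T)   (complement / identity)
= R && !!!T   (complement / identity)
= R && !T   (double negation)

R && !T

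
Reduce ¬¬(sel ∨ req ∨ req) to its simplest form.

sel ∨ req

¬¬(sel ∨ req ∨ req)
= sel ∨ req ∨ req
= sel ∨ req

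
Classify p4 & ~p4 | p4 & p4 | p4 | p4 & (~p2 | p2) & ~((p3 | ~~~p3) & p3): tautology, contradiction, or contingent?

contingent

p4 & ~p4 | p4 & p4 | p4 | p4 & (~p2 | p2) & ~((p3 | ~~~p3) & p3)
= p4 & ~p4 | p4 & p4 | p4 | p4 & (~p2 | p2) & ~((p3 | ~p3) & p3)
= p4 & ~p4 | p4 & p4 | p4 | p4 & ~((p3 | ~p3) & p3)
= p4 & ~p4 | p4 & p4 | p4 | p4 & ~p3
= p4 | p4 | p4 & ~p3
= p4 | p4
= p4
This depends on p4, so it is not a constant.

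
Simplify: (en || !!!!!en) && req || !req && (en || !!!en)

true

(en || !!!!!en) && req || !req && (en || !!!en)
= (en || !!!en) && req || !req && (en || !!!en)   (double negation)
= en || !!!en   (distribution)
= en || !en   (double negation)
= true   (complement)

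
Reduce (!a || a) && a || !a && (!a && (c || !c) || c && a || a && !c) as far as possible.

(!a || a) && a || !a && (!a && (c || !c) || c && a || a && !c)
= (!a || a) && a || !a && (!a || c && a || a && !c)   (complement / identity)
= (!a || a) && a || !a && (!a || a)   (distribution)
= !a || a   (distribution)
= true   (complement)

true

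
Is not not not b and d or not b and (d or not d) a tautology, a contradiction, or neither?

not not not b and d or not b and (d or not d)
= not not not b and d or not b   [complement / identity]
= not b and d or not b   [double negation]
= not b   [absorption]
This depends on b, so it is not a constant.

neither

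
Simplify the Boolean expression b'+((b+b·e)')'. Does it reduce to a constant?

1

b'+((b+b·e)')'
= b'+(b')'   (absorption)
= b'+b   (double negation)
= 1   (complement)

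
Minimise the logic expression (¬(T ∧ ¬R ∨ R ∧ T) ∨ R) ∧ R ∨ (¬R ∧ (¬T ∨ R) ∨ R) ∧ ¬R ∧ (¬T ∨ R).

(¬(T ∧ ¬R ∨ R ∧ T) ∨ R) ∧ R ∨ (¬R ∧ (¬T ∨ R) ∨ R) ∧ ¬R ∧ (¬T ∨ R)
= (¬T ∨ R) ∧ R ∨ (¬R ∧ (¬T ∨ R) ∨ R) ∧ ¬R ∧ (¬T ∨ R)   — distribution
= (¬T ∨ R) ∧ R ∨ ¬R ∧ (¬T ∨ R)   — absorption
= ¬T ∨ R   — distribution

¬T ∨ R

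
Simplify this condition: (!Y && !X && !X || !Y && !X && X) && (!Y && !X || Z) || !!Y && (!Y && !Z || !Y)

(!Y && !X && !X || !Y && !X && X) && (!Y && !X || Z) || !!Y && (!Y && !Z || !Y)
= !Y && !X && (!Y && !X || Z) || !!Y && (!Y && !Z || !Y)   [distribution]
= !Y && !X || !!Y && (!Y && !Z || !Y)   [absorption]
= !Y && !X || Y && (!Y && !Z || !Y)   [double negation]
= !Y && !X || Y && !Y   [absorption]
= !Y && !X   [complement / identity]

!Y && !X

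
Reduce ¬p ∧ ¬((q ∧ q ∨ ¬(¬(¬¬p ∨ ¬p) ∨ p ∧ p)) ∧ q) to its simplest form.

¬p ∧ ¬((q ∧ q ∨ ¬(¬(¬¬p ∨ ¬p) ∨ p ∧ p)) ∧ q)
= ¬p ∧ ¬((q ∨ ¬(¬(¬¬p ∨ ¬p) ∨ p ∧ p)) ∧ q)   — idempotence
= ¬p ∧ ¬((q ∨ ¬(¬p ∧ p ∨ p ∧ p)) ∧ q)   — De Morgan
= ¬p ∧ ¬((q ∨ ¬p) ∧ q)   — distribution
= ¬p ∧ ¬q   — absorption

¬p ∧ ¬q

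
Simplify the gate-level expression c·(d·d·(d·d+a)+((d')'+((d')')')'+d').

c·(d·d·(d·d+a)+((d')'+((d')')')'+d')
= c·(d·d+((d')'+((d')')')'+d')
= c·(d·d+((d')'+d')'+d')
= c·(d·d+d'·d+d')
= c·(d+d')
= c

c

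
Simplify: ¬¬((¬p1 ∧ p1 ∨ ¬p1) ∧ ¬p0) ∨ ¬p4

¬p1 ∧ ¬p0 ∨ ¬p4

¬¬((¬p1 ∧ p1 ∨ ¬p1) ∧ ¬p0) ∨ ¬p4
= (¬p1 ∧ p1 ∨ ¬p1) ∧ ¬p0 ∨ ¬p4   [double negation]
= ¬p1 ∧ ¬p0 ∨ ¬p4   [complement / identity]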